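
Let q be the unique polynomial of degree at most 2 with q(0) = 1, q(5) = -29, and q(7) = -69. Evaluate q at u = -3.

Write q(u) = au^2 + bu + c. Substituting each data point gives a linear system:
  c = 1
  25a + 5b + c = -29
  49a + 7b + c = -69
Solving the system yields a = -2, b = 4, c = 1.
So q(u) = -2u² + 4u + 1.
Then q(-3) = -29.

-29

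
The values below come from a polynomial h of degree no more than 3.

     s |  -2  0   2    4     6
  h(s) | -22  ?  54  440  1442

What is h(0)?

-4

On equispaced nodes a degree-3 polynomial has vanishing fourth forward difference, so
  h(-2) - 4·h(0) + 6·h(2) - 4·h(4) + h(6) = 0.
Substituting the known values and solving for h(0):
  -4·h(0) = 16
  h(0) = -4.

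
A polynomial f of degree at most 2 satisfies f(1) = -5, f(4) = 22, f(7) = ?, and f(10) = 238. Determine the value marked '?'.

103

On equispaced nodes a degree-2 polynomial has vanishing third forward difference, so
  - f(1) + 3·f(4) - 3·f(7) + f(10) = 0.
Substituting the known values and solving for f(7):
  -3·f(7) = -309
  f(7) = 103.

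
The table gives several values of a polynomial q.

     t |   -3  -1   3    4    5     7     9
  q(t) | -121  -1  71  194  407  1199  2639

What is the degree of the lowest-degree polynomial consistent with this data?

3

Divided differences on the nodes -3, -1, 3, 4, 5, 7, 9:
  order 0: -121  -1  71  194  407  1199  2639
  order 1: 60  18  123  213  396  720
  order 2: -7  21  45  61  81
  order 3: 4  4  4  4
  order 4: 0  0  0
  order 5: 0  0
  order 6: 0
The order-3 divided differences are all 4 (nonzero) and every higher order vanishes, so the data lies on a polynomial of degree exactly 3.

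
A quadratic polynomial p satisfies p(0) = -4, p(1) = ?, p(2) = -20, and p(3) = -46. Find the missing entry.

-6

The 3 known points determine the degree-2 polynomial uniquely.
Write p(x) = ax^2 + bx + c. Substituting each data point gives a linear system:
  c = -4
  4a + 2b + c = -20
  9a + 3b + c = -46
Solving the system yields a = -6, b = 4, c = -4.
So p(x) = -6x² + 4x - 4.
Then p(1) = -6.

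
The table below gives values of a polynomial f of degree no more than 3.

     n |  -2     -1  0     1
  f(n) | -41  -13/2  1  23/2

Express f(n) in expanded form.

Write f(n) = an^3 + bn^2 + cn + d. Substituting each data point gives a linear system:
  -8a + 4b - 2c + d = -41
  -a + b - c + d = -13/2
  d = 1
  a + b + c + d = 23/2
Solving the system yields a = 5, b = 3/2, c = 4, d = 1.
So f(n) = 5n³ + (3/2)n² + 4n + 1.
Check: f(-1) = -13/2. ✓

f(n) = 5n^3 + (3/2)n^2 + 4n + 1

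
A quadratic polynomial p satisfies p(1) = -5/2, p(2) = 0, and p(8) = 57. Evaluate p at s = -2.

2

Write p(s) = as^2 + bs + c. Substituting each data point gives a linear system:
  a + b + c = -5/2
  4a + 2b + c = 0
  64a + 8b + c = 57
Solving the system yields a = 1, b = -1/2, c = -3.
So p(s) = s² - (1/2)s - 3.
Then p(-2) = 2.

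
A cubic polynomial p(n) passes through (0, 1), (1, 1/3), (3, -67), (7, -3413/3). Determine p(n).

Write p(n) = an^3 + bn^2 + cn + d. Substituting each data point gives a linear system:
  d = 1
  a + b + c + d = 1/3
  27a + 9b + 3c + d = -67
  343a + 49b + 7c + d = -3413/3
Solving the system yields a = -4, b = 5, c = -5/3, d = 1.
So p(n) = -4n³ + 5n² - (5/3)n + 1.
Check: p(1) = 1/3. ✓

p(n) = -4n^3 + 5n^2 - (5/3)n + 1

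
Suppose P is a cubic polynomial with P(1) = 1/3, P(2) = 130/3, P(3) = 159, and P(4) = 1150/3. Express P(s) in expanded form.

Using the Lagrange interpolation formula with nodes 1, 2, 3, 4:
  L_0(s) = (s - 2)(s - 3)(s - 4) / -6
  L_1(s) = (s - 1)(s - 3)(s - 4) / 2
  L_2(s) = (s - 1)(s - 2)(s - 4) / -2
  L_3(s) = (s - 1)(s - 2)(s - 3) / 6
Then P(s) = 1/3·L_0(s) + 130/3·L_1(s) + 159·L_2(s) + 1150/3·L_3(s).
Expanding and collecting terms gives P(s) = 6s³ + (1/3)s² - 6.
Check: P(3) = 159. ✓

P(s) = 6s^3 + (1/3)s^2 - 6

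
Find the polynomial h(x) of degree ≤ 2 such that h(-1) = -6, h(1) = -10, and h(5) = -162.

h(x) = -6x^2 - 2x - 2

Using the Lagrange interpolation formula with nodes -1, 1, 5:
  L_0(x) = (x - 1)(x - 5) / 12
  L_1(x) = (x + 1)(x - 5) / -8
  L_2(x) = (x + 1)(x - 1) / 24
Then h(x) = -6·L_0(x) - 10·L_1(x) - 162·L_2(x).
Expanding and collecting terms gives h(x) = -6x² - 2x - 2.
Check: h(5) = -162. ✓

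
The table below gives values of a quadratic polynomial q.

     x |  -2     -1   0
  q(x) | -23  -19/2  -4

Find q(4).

-62

Forward differences of the values at x = -2, -1, 0:
  q  : -23  -19/2  -4
  Δ  : 27/2  11/2
  Δ^2: -8
The second differences are constant, confirming degree 2.
Interpolating (Newton forward form) and evaluating at x = 4 gives q(4) = -62.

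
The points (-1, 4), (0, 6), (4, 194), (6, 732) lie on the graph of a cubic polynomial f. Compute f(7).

Write f(t) = at^3 + bt^2 + ct + d. Substituting each data point gives a linear system:
  -a + b - c + d = 4
  d = 6
  64a + 16b + 4c + d = 194
  216a + 36b + 6c + d = 732
Solving the system yields a = 4, b = -3, c = -5, d = 6.
So f(t) = 4t^3 - 3t^2 - 5t + 6.
Then f(7) = 1196.

1196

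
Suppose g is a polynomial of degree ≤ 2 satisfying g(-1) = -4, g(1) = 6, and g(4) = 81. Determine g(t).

Using the Lagrange interpolation formula with nodes -1, 1, 4:
  L_0(t) = (t - 1)(t - 4) / 10
  L_1(t) = (t + 1)(t - 4) / -6
  L_2(t) = (t + 1)(t - 1) / 15
Then g(t) = -4·L_0(t) + 6·L_1(t) + 81·L_2(t).
Expanding and collecting terms gives g(t) = 4t^2 + 5t - 3.
Check: g(-1) = -4. ✓

g(t) = 4t^2 + 5t - 3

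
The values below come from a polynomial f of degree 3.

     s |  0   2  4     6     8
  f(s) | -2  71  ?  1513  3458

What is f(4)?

On equispaced nodes a degree-3 polynomial has vanishing fourth forward difference, so
  f(0) - 4·f(2) + 6·f(4) - 4·f(6) + f(8) = 0.
Substituting the known values and solving for f(4):
  6·f(4) = 2880
  f(4) = 480.

480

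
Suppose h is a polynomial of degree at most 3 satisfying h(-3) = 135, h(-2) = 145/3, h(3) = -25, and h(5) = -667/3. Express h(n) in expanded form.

h(n) = -3n^3 + 6n^2 + (1/3)n + 1

Using the Lagrange interpolation formula with nodes -3, -2, 3, 5:
  L_0(n) = (n + 2)(n - 3)(n - 5) / -48
  L_1(n) = (n + 3)(n - 3)(n - 5) / 35
  L_2(n) = (n + 3)(n + 2)(n - 5) / -60
  L_3(n) = (n + 3)(n + 2)(n - 3) / 112
Then h(n) = 135·L_0(n) + 145/3·L_1(n) - 25·L_2(n) - 667/3·L_3(n).
Expanding and collecting terms gives h(n) = -3n³ + 6n² + (1/3)n + 1.
Check: h(3) = -25. ✓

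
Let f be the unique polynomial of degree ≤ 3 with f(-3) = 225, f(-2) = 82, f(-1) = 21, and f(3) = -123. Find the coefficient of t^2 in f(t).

5

Write f(t) = at^3 + bt^2 + ct + d. Substituting each data point gives a linear system:
  -27a + 9b - 3c + d = 225
  -8a + 4b - 2c + d = 82
  -a + b - c + d = 21
  27a + 9b + 3c + d = -123
Solving the system yields a = -6, b = 5, c = -4, d = 6.
So f(t) = -6t^3 + 5t^2 - 4t + 6.
The coefficient of t^2 is 5.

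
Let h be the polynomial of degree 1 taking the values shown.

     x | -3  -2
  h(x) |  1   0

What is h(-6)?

Using the Lagrange interpolation formula with nodes -3, -2:
  L_0(x) = (x + 2) / -1
  L_1(x) = (x + 3) / 1
Then h(x) = 1·L_0(x) + 0·L_1(x).
Expanding and collecting terms gives h(x) = -x - 2.
Evaluating at x = -6: h(-6) = 4.

4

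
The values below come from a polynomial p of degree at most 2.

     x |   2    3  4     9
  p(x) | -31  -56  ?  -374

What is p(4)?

-89

The 3 known points determine the degree-2 polynomial uniquely.
Write p(x) = ax^2 + bx + c. Substituting each data point gives a linear system:
  4a + 2b + c = -31
  9a + 3b + c = -56
  81a + 9b + c = -374
Solving the system yields a = -4, b = -5, c = -5.
So p(x) = -4x^2 - 5x - 5.
Then p(4) = -89.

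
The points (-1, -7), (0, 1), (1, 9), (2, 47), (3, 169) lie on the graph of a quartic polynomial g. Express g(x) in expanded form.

g(x) = x^4 + 3x^3 - x^2 + 5x + 1

Write g(x) = ax^4 + bx^3 + cx^2 + dx + e. Substituting each data point gives a linear system:
  a - b + c - d + e = -7
  e = 1
  a + b + c + d + e = 9
  16a + 8b + 4c + 2d + e = 47
  81a + 27b + 9c + 3d + e = 169
Solving the system yields a = 1, b = 3, c = -1, d = 5, e = 1.
So g(x) = x⁴ + 3x³ - x² + 5x + 1.
Check: g(-1) = -7. ✓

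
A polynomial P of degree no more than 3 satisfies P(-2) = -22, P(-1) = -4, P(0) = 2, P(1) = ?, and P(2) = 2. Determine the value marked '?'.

2

On equispaced nodes a degree-3 polynomial has vanishing fourth forward difference, so
  P(-2) - 4·P(-1) + 6·P(0) - 4·P(1) + P(2) = 0.
Substituting the known values and solving for P(1):
  -4·P(1) = -8
  P(1) = 2.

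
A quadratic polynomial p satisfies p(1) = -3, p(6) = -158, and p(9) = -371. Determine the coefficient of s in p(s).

4

Write p(s) = as^2 + bs + c. Substituting each data point gives a linear system:
  a + b + c = -3
  36a + 6b + c = -158
  81a + 9b + c = -371
Solving the system yields a = -5, b = 4, c = -2.
So p(s) = -5s² + 4s - 2.
The coefficient of s is 4.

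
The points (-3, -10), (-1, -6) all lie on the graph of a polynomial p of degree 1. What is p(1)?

-2

Using the Lagrange interpolation formula with nodes -3, -1:
  L_0(x) = (x + 1) / -2
  L_1(x) = (x + 3) / 2
Then p(x) = -10·L_0(x) - 6·L_1(x).
Expanding and collecting terms gives p(x) = 2x - 4.
Evaluating at x = 1: p(1) = -2.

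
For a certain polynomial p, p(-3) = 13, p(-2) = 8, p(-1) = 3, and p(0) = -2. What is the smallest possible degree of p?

Forward differences of the values at u = -3, -2, -1, 0:
  p  : 13  8  3  -2
  Δ  : -5  -5  -5
  Δ^2: 0  0
  Δ^3: 0
The first differences are constant (-5) and nonzero, while all higher differences vanish, so the minimal degree is 1.

1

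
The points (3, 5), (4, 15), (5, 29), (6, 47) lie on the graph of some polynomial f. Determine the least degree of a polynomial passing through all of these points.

Forward differences of the values at u = 3, 4, 5, 6:
  f  : 5  15  29  47
  Δ  : 10  14  18
  Δ^2: 4  4
  Δ^3: 0
The second differences are constant (4) and nonzero, while all higher differences vanish, so the minimal degree is 2.

2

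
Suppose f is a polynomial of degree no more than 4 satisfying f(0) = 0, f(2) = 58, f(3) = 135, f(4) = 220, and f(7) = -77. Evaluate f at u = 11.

-6017

Write f(u) = au^4 + bu^3 + cu^2 + du + e. Substituting each data point gives a linear system:
  e = 0
  16a + 8b + 4c + 2d + e = 58
  81a + 27b + 9c + 3d + e = 135
  256a + 64b + 16c + 4d + e = 220
  2401a + 343b + 49c + 7d + e = -77
Solving the system yields a = -1, b = 6, c = 5, d = 3, e = 0.
So f(u) = -u^4 + 6u^3 + 5u^2 + 3u.
Then f(11) = -6017.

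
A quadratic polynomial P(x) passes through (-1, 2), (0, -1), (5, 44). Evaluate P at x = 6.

65

Write P(x) = ax^2 + bx + c. Substituting each data point gives a linear system:
  a - b + c = 2
  c = -1
  25a + 5b + c = 44
Solving the system yields a = 2, b = -1, c = -1.
So P(x) = 2x^2 - x - 1.
Then P(6) = 65.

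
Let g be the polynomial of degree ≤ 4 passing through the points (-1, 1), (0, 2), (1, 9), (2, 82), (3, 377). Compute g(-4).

Using the Lagrange interpolation formula with nodes -1, 0, 1, 2, 3:
  L_0(s) = s(s - 1)(s - 2)(s - 3) / 24
  L_1(s) = (s + 1)(s - 1)(s - 2)(s - 3) / -6
  L_2(s) = (s + 1)s(s - 2)(s - 3) / 4
  L_3(s) = (s + 1)s(s - 1)(s - 3) / -6
  L_4(s) = (s + 1)s(s - 1)(s - 2) / 24
Then g(s) = 1·L_0(s) + 2·L_1(s) + 9·L_2(s) + 82·L_3(s) + 377·L_4(s).
Expanding and collecting terms gives g(s) = 4s⁴ + 2s³ - s² + 2s + 2.
Evaluating at s = -4: g(-4) = 874.

874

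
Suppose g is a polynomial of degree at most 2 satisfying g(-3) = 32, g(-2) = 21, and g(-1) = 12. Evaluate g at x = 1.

Write g(x) = ax^2 + bx + c. Substituting each data point gives a linear system:
  9a - 3b + c = 32
  4a - 2b + c = 21
  a - b + c = 12
Solving the system yields a = 1, b = -6, c = 5.
So g(x) = x^2 - 6x + 5.
Then g(1) = 0.

0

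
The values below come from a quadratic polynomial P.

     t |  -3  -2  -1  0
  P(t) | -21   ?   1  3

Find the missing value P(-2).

-7

On equispaced nodes a degree-2 polynomial has vanishing third forward difference, so
  - P(-3) + 3·P(-2) - 3·P(-1) + P(0) = 0.
Substituting the known values and solving for P(-2):
  3·P(-2) = -21
  P(-2) = -7.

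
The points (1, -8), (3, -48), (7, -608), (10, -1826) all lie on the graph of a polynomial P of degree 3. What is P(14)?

-5130

Using the Lagrange interpolation formula with nodes 1, 3, 7, 10:
  L_0(s) = (s - 3)(s - 7)(s - 10) / -108
  L_1(s) = (s - 1)(s - 7)(s - 10) / 56
  L_2(s) = (s - 1)(s - 3)(s - 10) / -72
  L_3(s) = (s - 1)(s - 3)(s - 7) / 189
Then P(s) = -8·L_0(s) - 48·L_1(s) - 608·L_2(s) - 1826·L_3(s).
Expanding and collecting terms gives P(s) = -2s^3 + 2s^2 - 2s - 6.
Evaluating at s = 14: P(14) = -5130.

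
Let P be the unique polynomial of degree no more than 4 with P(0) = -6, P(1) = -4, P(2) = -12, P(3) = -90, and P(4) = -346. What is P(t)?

Using the Lagrange interpolation formula with nodes 0, 1, 2, 3, 4:
  L_0(t) = (t - 1)(t - 2)(t - 3)(t - 4) / 24
  L_1(t) = t(t - 2)(t - 3)(t - 4) / -6
  L_2(t) = t(t - 1)(t - 3)(t - 4) / 4
  L_3(t) = t(t - 1)(t - 2)(t - 4) / -6
  L_4(t) = t(t - 1)(t - 2)(t - 3) / 24
Then P(t) = -6·L_0(t) - 4·L_1(t) - 12·L_2(t) - 90·L_3(t) - 346·L_4(t).
Expanding and collecting terms gives P(t) = -2t⁴ + 2t³ + 3t² - t - 6.
Check: P(0) = -6. ✓

P(t) = -2t^4 + 2t^3 + 3t^2 - t - 6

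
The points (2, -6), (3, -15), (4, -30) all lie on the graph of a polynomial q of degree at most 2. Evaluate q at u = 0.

Using the Lagrange interpolation formula with nodes 2, 3, 4:
  L_0(u) = (u - 3)(u - 4) / 2
  L_1(u) = (u - 2)(u - 4) / -1
  L_2(u) = (u - 2)(u - 3) / 2
Then q(u) = -6·L_0(u) - 15·L_1(u) - 30·L_2(u).
Expanding and collecting terms gives q(u) = -3u^2 + 6u - 6.
Evaluating at u = 0: q(0) = -6.

-6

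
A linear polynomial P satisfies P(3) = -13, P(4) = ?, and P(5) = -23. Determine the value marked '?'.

-18

On equispaced nodes a degree-1 polynomial has vanishing second forward difference, so
  P(3) - 2·P(4) + P(5) = 0.
Substituting the known values and solving for P(4):
  -2·P(4) = 36
  P(4) = -18.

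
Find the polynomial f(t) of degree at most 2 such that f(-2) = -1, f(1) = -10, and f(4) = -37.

f(t) = -t^2 - 4t - 5

Using the Lagrange interpolation formula with nodes -2, 1, 4:
  L_0(t) = (t - 1)(t - 4) / 18
  L_1(t) = (t + 2)(t - 4) / -9
  L_2(t) = (t + 2)(t - 1) / 18
Then f(t) = -1·L_0(t) - 10·L_1(t) - 37·L_2(t).
Expanding and collecting terms gives f(t) = -t^2 - 4t - 5.
Check: f(4) = -37. ✓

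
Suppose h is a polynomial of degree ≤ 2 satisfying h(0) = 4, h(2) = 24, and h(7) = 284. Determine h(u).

Using the Lagrange interpolation formula with nodes 0, 2, 7:
  L_0(u) = (u - 2)(u - 7) / 14
  L_1(u) = u(u - 7) / -10
  L_2(u) = u(u - 2) / 35
Then h(u) = 4·L_0(u) + 24·L_1(u) + 284·L_2(u).
Expanding and collecting terms gives h(u) = 6u^2 - 2u + 4.
Check: h(0) = 4. ✓

h(u) = 6u^2 - 2u + 4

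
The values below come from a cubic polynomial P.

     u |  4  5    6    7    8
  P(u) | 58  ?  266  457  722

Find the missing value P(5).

The 4 known points determine the degree-3 polynomial uniquely.
Write P(u) = au^3 + bu^2 + cu + d. Substituting each data point gives a linear system:
  64a + 16b + 4c + d = 58
  216a + 36b + 6c + d = 266
  343a + 49b + 7c + d = 457
  512a + 64b + 8c + d = 722
Solving the system yields a = 2, b = -5, c = 2, d = 2.
So P(u) = 2u³ - 5u² + 2u + 2.
Then P(5) = 137.

137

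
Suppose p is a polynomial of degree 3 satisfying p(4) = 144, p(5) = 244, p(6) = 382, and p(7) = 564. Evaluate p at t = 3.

Forward differences of the values at t = 4, 5, 6, 7:
  p  : 144  244  382  564
  Δ  : 100  138  182
  Δ^2: 38  44
  Δ^3: 6
The third differences are constant, confirming degree 3.
Interpolating (Newton forward form) and evaluating at t = 3 gives p(3) = 76.

76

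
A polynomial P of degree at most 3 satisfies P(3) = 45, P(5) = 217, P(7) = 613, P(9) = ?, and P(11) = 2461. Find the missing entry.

1329

The 4 known points determine the degree-3 polynomial uniquely.
Write P(x) = ax^3 + bx^2 + cx + d. Substituting each data point gives a linear system:
  27a + 9b + 3c + d = 45
  125a + 25b + 5c + d = 217
  343a + 49b + 7c + d = 613
  1331a + 121b + 11c + d = 2461
Solving the system yields a = 2, b = -2, c = 4, d = -3.
So P(x) = 2x^3 - 2x^2 + 4x - 3.
Then P(9) = 1329.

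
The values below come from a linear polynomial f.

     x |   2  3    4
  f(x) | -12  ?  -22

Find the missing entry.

On equispaced nodes a degree-1 polynomial has vanishing second forward difference, so
  f(2) - 2·f(3) + f(4) = 0.
Substituting the known values and solving for f(3):
  -2·f(3) = 34
  f(3) = -17.

-17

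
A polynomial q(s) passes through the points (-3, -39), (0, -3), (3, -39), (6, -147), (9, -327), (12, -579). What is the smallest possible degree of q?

Forward differences of the values at s = -3, 0, 3, 6, 9, 12:
  q  : -39  -3  -39  -147  -327  -579
  Δ  : 36  -36  -108  -180  -252
  Δ^2: -72  -72  -72  -72
  Δ^3: 0  0  0
  Δ^4: 0  0
  Δ^5: 0
The second differences are constant (-72) and nonzero, while all higher differences vanish, so the minimal degree is 2.

2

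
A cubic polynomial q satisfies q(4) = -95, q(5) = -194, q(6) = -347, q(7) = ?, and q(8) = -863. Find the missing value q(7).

-566

On equispaced nodes a degree-3 polynomial has vanishing fourth forward difference, so
  q(4) - 4·q(5) + 6·q(6) - 4·q(7) + q(8) = 0.
Substituting the known values and solving for q(7):
  -4·q(7) = 2264
  q(7) = -566.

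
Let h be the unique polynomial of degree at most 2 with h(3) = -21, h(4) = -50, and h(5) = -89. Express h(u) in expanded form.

Write h(u) = au^2 + bu + c. Substituting each data point gives a linear system:
  9a + 3b + c = -21
  16a + 4b + c = -50
  25a + 5b + c = -89
Solving the system yields a = -5, b = 6, c = 6.
So h(u) = -5u² + 6u + 6.
Check: h(5) = -89. ✓

h(u) = -5u^2 + 6u + 6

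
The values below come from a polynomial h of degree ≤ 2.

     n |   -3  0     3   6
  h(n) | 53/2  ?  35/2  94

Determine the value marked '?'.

-5

The 3 known points determine the degree-2 polynomial uniquely.
Write h(n) = an^2 + bn + c. Substituting each data point gives a linear system:
  9a - 3b + c = 53/2
  9a + 3b + c = 35/2
  36a + 6b + c = 94
Solving the system yields a = 3, b = -3/2, c = -5.
So h(n) = 3n^2 - (3/2)n - 5.
Then h(0) = -5.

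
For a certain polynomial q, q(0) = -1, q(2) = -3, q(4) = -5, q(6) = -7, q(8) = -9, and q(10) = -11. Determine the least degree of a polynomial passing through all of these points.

Forward differences of the values at n = 0, 2, 4, 6, 8, 10:
  q  : -1  -3  -5  -7  -9  -11
  Δ  : -2  -2  -2  -2  -2
  Δ^2: 0  0  0  0
  Δ^3: 0  0  0
  Δ^4: 0  0
  Δ^5: 0
The first differences are constant (-2) and nonzero, while all higher differences vanish, so the minimal degree is 1.

1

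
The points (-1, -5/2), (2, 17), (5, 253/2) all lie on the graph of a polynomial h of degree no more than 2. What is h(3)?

87/2

Forward differences of the values at n = -1, 2, 5:
  h  : -5/2  17  253/2
  Δ  : 39/2  219/2
  Δ^2: 90
The second differences are constant, confirming degree 2.
Interpolating (Newton forward form) and evaluating at n = 3 gives h(3) = 87/2.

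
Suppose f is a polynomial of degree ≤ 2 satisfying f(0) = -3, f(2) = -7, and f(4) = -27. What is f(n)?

f(n) = -2n^2 + 2n - 3

Using the Lagrange interpolation formula with nodes 0, 2, 4:
  L_0(n) = (n - 2)(n - 4) / 8
  L_1(n) = n(n - 4) / -4
  L_2(n) = n(n - 2) / 8
Then f(n) = -3·L_0(n) - 7·L_1(n) - 27·L_2(n).
Expanding and collecting terms gives f(n) = -2n^2 + 2n - 3.
Check: f(4) = -27. ✓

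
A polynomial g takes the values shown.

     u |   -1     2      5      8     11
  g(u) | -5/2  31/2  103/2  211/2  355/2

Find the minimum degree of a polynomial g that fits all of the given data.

2

Forward differences of the values at u = -1, 2, 5, 8, 11:
  g  : -5/2  31/2  103/2  211/2  355/2
  Δ  : 18  36  54  72
  Δ^2: 18  18  18
  Δ^3: 0  0
  Δ^4: 0
The second differences are constant (18) and nonzero, while all higher differences vanish, so the minimal degree is 2.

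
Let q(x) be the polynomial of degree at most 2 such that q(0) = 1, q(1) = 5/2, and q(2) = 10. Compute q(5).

137/2

Using the Lagrange interpolation formula with nodes 0, 1, 2:
  L_0(x) = (x - 1)(x - 2) / 2
  L_1(x) = x(x - 2) / -1
  L_2(x) = x(x - 1) / 2
Then q(x) = 1·L_0(x) + 5/2·L_1(x) + 10·L_2(x).
Expanding and collecting terms gives q(x) = 3x² - (3/2)x + 1.
Evaluating at x = 5: q(5) = 137/2.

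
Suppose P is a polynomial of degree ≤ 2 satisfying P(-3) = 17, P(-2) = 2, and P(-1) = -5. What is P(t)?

P(t) = 4t^2 + 5t - 4

Using the Lagrange interpolation formula with nodes -3, -2, -1:
  L_0(t) = (t + 2)(t + 1) / 2
  L_1(t) = (t + 3)(t + 1) / -1
  L_2(t) = (t + 3)(t + 2) / 2
Then P(t) = 17·L_0(t) + 2·L_1(t) - 5·L_2(t).
Expanding and collecting terms gives P(t) = 4t² + 5t - 4.
Check: P(-2) = 2. ✓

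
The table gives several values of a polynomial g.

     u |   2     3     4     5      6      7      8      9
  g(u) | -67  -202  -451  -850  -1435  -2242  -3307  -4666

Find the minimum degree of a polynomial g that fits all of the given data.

Forward differences of the values at u = 2, 3, 4, 5, 6, 7, 8, 9:
  g  : -67  -202  -451  -850  -1435  -2242  -3307  -4666
  Δ  : -135  -249  -399  -585  -807  -1065  -1359
  Δ^2: -114  -150  -186  -222  -258  -294
  Δ^3: -36  -36  -36  -36  -36
  Δ^4: 0  0  0  0
  Δ^5: 0  0  0
  Δ^6: 0  0
  Δ^7: 0
The third differences are constant (-36) and nonzero, while all higher differences vanish, so the minimal degree is 3.

3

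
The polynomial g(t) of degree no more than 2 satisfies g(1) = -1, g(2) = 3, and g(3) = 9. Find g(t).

Write g(t) = at^2 + bt + c. Substituting each data point gives a linear system:
  a + b + c = -1
  4a + 2b + c = 3
  9a + 3b + c = 9
Solving the system yields a = 1, b = 1, c = -3.
So g(t) = t^2 + t - 3.
Check: g(3) = 9. ✓

g(t) = t^2 + t - 3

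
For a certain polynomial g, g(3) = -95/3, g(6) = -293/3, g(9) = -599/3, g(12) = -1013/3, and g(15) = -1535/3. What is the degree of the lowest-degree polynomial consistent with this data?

2

Forward differences of the values at s = 3, 6, 9, 12, 15:
  g  : -95/3  -293/3  -599/3  -1013/3  -1535/3
  Δ  : -66  -102  -138  -174
  Δ^2: -36  -36  -36
  Δ^3: 0  0
  Δ^4: 0
The second differences are constant (-36) and nonzero, while all higher differences vanish, so the minimal degree is 2.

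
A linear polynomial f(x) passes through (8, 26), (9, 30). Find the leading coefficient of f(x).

4

Write f(x) = ax + b. Substituting each data point gives a linear system:
  8a + b = 26
  9a + b = 30
Solving the system yields a = 4, b = -6.
So f(x) = 4x - 6.
The leading coefficient is 4.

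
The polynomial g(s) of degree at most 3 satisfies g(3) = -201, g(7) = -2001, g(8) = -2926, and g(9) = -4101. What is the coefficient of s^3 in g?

-5

Write g(s) = as^3 + bs^2 + cs + d. Substituting each data point gives a linear system:
  27a + 9b + 3c + d = -201
  343a + 49b + 7c + d = -2001
  512a + 64b + 8c + d = -2926
  729a + 81b + 9c + d = -4101
Solving the system yields a = -5, b = -5, c = -5, d = -6.
So g(s) = -5s^3 - 5s^2 - 5s - 6.
The leading coefficient is -5.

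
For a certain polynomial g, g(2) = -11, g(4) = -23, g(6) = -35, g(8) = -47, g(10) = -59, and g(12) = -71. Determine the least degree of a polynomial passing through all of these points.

1

Forward differences of the values at t = 2, 4, 6, 8, 10, 12:
  g  : -11  -23  -35  -47  -59  -71
  Δ  : -12  -12  -12  -12  -12
  Δ^2: 0  0  0  0
  Δ^3: 0  0  0
  Δ^4: 0  0
  Δ^5: 0
The first differences are constant (-12) and nonzero, while all higher differences vanish, so the minimal degree is 1.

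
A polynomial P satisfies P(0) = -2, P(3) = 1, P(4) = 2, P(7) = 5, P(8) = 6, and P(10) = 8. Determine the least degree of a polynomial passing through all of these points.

1

Divided differences on the nodes 0, 3, 4, 7, 8, 10:
  order 0: -2  1  2  5  6  8
  order 1: 1  1  1  1  1
  order 2: 0  0  0  0
  order 3: 0  0  0
  order 4: 0  0
  order 5: 0
The order-1 divided differences are all 1 (nonzero) and every higher order vanishes, so the data lies on a polynomial of degree exactly 1.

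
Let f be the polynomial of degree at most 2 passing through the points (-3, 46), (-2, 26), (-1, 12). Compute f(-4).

Forward differences of the values at t = -3, -2, -1:
  f  : 46  26  12
  Δ  : -20  -14
  Δ^2: 6
The second differences are constant, confirming degree 2.
Interpolating (Newton forward form) and evaluating at t = -4 gives f(-4) = 72.

72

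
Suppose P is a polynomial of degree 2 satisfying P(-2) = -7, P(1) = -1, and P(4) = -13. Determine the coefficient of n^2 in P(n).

Write P(n) = an^2 + bn + c. Substituting each data point gives a linear system:
  4a - 2b + c = -7
  a + b + c = -1
  16a + 4b + c = -13
Solving the system yields a = -1, b = 1, c = -1.
So P(n) = -n^2 + n - 1.
The leading coefficient is -1.

-1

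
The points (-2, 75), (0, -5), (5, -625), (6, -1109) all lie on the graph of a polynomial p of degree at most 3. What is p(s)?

Write p(s) = as^3 + bs^2 + cs + d. Substituting each data point gives a linear system:
  -8a + 4b - 2c + d = 75
  d = -5
  125a + 25b + 5c + d = -625
  216a + 36b + 6c + d = -1109
Solving the system yields a = -6, b = 6, c = -4, d = -5.
So p(s) = -6s³ + 6s² - 4s - 5.
Check: p(5) = -625. ✓

p(s) = -6s^3 + 6s^2 - 4s - 5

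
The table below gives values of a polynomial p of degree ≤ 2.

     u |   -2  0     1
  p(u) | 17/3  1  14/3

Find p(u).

Using the Lagrange interpolation formula with nodes -2, 0, 1:
  L_0(u) = u(u - 1) / 6
  L_1(u) = (u + 2)(u - 1) / -2
  L_2(u) = (u + 2)u / 3
Then p(u) = 17/3·L_0(u) + 1·L_1(u) + 14/3·L_2(u).
Expanding and collecting terms gives p(u) = 2u^2 + (5/3)u + 1.
Check: p(-2) = 17/3. ✓

p(u) = 2u^2 + (5/3)u + 1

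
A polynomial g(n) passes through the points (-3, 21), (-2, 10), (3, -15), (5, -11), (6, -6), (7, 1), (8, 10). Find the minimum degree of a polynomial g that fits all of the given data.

2

Divided differences on the nodes -3, -2, 3, 5, 6, 7, 8:
  order 0: 21  10  -15  -11  -6  1  10
  order 1: -11  -5  2  5  7  9
  order 2: 1  1  1  1  1
  order 3: 0  0  0  0
  order 4: 0  0  0
  order 5: 0  0
  order 6: 0
The order-2 divided differences are all 1 (nonzero) and every higher order vanishes, so the data lies on a polynomial of degree exactly 2.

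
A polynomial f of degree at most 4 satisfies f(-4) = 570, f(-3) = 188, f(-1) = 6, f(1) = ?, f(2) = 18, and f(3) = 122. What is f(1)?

The 5 known points determine the degree-4 polynomial uniquely.
Write f(x) = ax^4 + bx^3 + cx^2 + dx + e. Substituting each data point gives a linear system:
  256a - 64b + 16c - 4d + e = 570
  81a - 27b + 9c - 3d + e = 188
  a - b + c - d + e = 6
  16a + 8b + 4c + 2d + e = 18
  81a + 27b + 9c + 3d + e = 122
Solving the system yields a = 2, b = -1, c = -1, d = -2, e = 2.
So f(x) = 2x⁴ - x³ - x² - 2x + 2.
Then f(1) = 0.

0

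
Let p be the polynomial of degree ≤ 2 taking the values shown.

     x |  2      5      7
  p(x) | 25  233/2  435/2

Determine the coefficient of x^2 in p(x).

Write p(x) = ax^2 + bx + c. Substituting each data point gives a linear system:
  4a + 2b + c = 25
  25a + 5b + c = 233/2
  49a + 7b + c = 435/2
Solving the system yields a = 4, b = 5/2, c = 4.
So p(x) = 4x^2 + (5/2)x + 4.
The leading coefficient is 4.

4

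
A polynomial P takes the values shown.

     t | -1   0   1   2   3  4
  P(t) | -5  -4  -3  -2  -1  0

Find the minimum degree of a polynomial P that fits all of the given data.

Forward differences of the values at t = -1, 0, 1, 2, 3, 4:
  P  : -5  -4  -3  -2  -1  0
  Δ  : 1  1  1  1  1
  Δ^2: 0  0  0  0
  Δ^3: 0  0  0
  Δ^4: 0  0
  Δ^5: 0
The first differences are constant (1) and nonzero, while all higher differences vanish, so the minimal degree is 1.

1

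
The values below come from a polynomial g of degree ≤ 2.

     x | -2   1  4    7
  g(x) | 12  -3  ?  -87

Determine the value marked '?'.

-36

On equispaced nodes a degree-2 polynomial has vanishing third forward difference, so
  - g(-2) + 3·g(1) - 3·g(4) + g(7) = 0.
Substituting the known values and solving for g(4):
  -3·g(4) = 108
  g(4) = -36.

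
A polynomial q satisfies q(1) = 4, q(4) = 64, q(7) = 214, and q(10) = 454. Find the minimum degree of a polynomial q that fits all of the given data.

2

Forward differences of the values at s = 1, 4, 7, 10:
  q  : 4  64  214  454
  Δ  : 60  150  240
  Δ^2: 90  90
  Δ^3: 0
The second differences are constant (90) and nonzero, while all higher differences vanish, so the minimal degree is 2.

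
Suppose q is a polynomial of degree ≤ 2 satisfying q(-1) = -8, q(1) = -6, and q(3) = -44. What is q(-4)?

Write q(s) = as^2 + bs + c. Substituting each data point gives a linear system:
  a - b + c = -8
  a + b + c = -6
  9a + 3b + c = -44
Solving the system yields a = -5, b = 1, c = -2.
So q(s) = -5s² + s - 2.
Then q(-4) = -86.

-86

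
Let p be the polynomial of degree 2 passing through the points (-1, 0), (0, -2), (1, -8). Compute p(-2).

Forward differences of the values at x = -1, 0, 1:
  p  : 0  -2  -8
  Δ  : -2  -6
  Δ^2: -4
The second differences are constant, confirming degree 2.
Interpolating (Newton forward form) and evaluating at x = -2 gives p(-2) = -2.

-2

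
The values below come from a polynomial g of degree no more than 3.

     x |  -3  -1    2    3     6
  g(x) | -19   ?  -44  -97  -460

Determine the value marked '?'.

The 4 known points determine the degree-3 polynomial uniquely.
Write g(x) = ax^3 + bx^2 + cx + d. Substituting each data point gives a linear system:
  -27a + 9b - 3c + d = -19
  8a + 4b + 2c + d = -44
  27a + 9b + 3c + d = -97
  216a + 36b + 6c + d = -460
Solving the system yields a = -1, b = -6, c = -4, d = -4.
So g(x) = -x³ - 6x² - 4x - 4.
Then g(-1) = -5.

-5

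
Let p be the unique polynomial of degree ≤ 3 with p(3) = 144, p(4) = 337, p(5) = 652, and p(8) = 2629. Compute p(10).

Write p(t) = at^3 + bt^2 + ct + d. Substituting each data point gives a linear system:
  27a + 9b + 3c + d = 144
  64a + 16b + 4c + d = 337
  125a + 25b + 5c + d = 652
  512a + 64b + 8c + d = 2629
Solving the system yields a = 5, b = 1, c = 1, d = -3.
So p(t) = 5t^3 + t^2 + t - 3.
Then p(10) = 5107.

5107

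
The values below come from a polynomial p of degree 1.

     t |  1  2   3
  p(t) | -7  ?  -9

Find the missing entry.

-8

On equispaced nodes a degree-1 polynomial has vanishing second forward difference, so
  p(1) - 2·p(2) + p(3) = 0.
Substituting the known values and solving for p(2):
  -2·p(2) = 16
  p(2) = -8.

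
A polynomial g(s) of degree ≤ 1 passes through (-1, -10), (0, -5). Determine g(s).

g(s) = 5s - 5

Write g(s) = as + b. Substituting each data point gives a linear system:
  -a + b = -10
  b = -5
Solving the system yields a = 5, b = -5.
So g(s) = 5s - 5.
Check: g(0) = -5. ✓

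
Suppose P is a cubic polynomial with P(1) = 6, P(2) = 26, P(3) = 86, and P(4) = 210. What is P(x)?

Using the Lagrange interpolation formula with nodes 1, 2, 3, 4:
  L_0(x) = (x - 2)(x - 3)(x - 4) / -6
  L_1(x) = (x - 1)(x - 3)(x - 4) / 2
  L_2(x) = (x - 1)(x - 2)(x - 4) / -2
  L_3(x) = (x - 1)(x - 2)(x - 3) / 6
Then P(x) = 6·L_0(x) + 26·L_1(x) + 86·L_2(x) + 210·L_3(x).
Expanding and collecting terms gives P(x) = 4x^3 - 4x^2 + 4x + 2.
Check: P(4) = 210. ✓

P(x) = 4x^3 - 4x^2 + 4x + 2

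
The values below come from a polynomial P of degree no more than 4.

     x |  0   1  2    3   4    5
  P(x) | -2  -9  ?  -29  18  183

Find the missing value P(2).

-24

On equispaced nodes a degree-4 polynomial has vanishing fifth forward difference, so
  - P(0) + 5·P(1) - 10·P(2) + 10·P(3) - 5·P(4) + P(5) = 0.
Substituting the known values and solving for P(2):
  -10·P(2) = 240
  P(2) = -24.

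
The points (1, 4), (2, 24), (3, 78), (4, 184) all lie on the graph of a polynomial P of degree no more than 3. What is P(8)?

Using the Lagrange interpolation formula with nodes 1, 2, 3, 4:
  L_0(u) = (u - 2)(u - 3)(u - 4) / -6
  L_1(u) = (u - 1)(u - 3)(u - 4) / 2
  L_2(u) = (u - 1)(u - 2)(u - 4) / -2
  L_3(u) = (u - 1)(u - 2)(u - 3) / 6
Then P(u) = 4·L_0(u) + 24·L_1(u) + 78·L_2(u) + 184·L_3(u).
Expanding and collecting terms gives P(u) = 3u^3 - u^2 + 2u.
Evaluating at u = 8: P(8) = 1488.

1488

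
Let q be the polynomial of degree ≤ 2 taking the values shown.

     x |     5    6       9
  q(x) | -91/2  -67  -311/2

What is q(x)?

q(x) = -2x^2 + (1/2)x + 2

Write q(x) = ax^2 + bx + c. Substituting each data point gives a linear system:
  25a + 5b + c = -91/2
  36a + 6b + c = -67
  81a + 9b + c = -311/2
Solving the system yields a = -2, b = 1/2, c = 2.
So q(x) = -2x^2 + (1/2)x + 2.
Check: q(9) = -311/2. ✓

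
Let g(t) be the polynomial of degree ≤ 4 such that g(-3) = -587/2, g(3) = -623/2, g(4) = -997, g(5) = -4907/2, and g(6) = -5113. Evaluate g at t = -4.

Write g(t) = at^4 + bt^3 + ct^2 + dt + e. Substituting each data point gives a linear system:
  81a - 27b + 9c - 3d + e = -587/2
  81a + 27b + 9c + 3d + e = -623/2
  256a + 64b + 16c + 4d + e = -997
  625a + 125b + 25c + 5d + e = -4907/2
  1296a + 216b + 36c + 6d + e = -5113
Solving the system yields a = -4, b = 0, c = 5/2, d = -3, e = -1.
So g(t) = -4t⁴ + (5/2)t² - 3t - 1.
Then g(-4) = -973.

-973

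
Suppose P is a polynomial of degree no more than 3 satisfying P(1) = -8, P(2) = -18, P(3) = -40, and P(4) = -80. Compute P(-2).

10

Using the Lagrange interpolation formula with nodes 1, 2, 3, 4:
  L_0(s) = (s - 2)(s - 3)(s - 4) / -6
  L_1(s) = (s - 1)(s - 3)(s - 4) / 2
  L_2(s) = (s - 1)(s - 2)(s - 4) / -2
  L_3(s) = (s - 1)(s - 2)(s - 3) / 6
Then P(s) = -8·L_0(s) - 18·L_1(s) - 40·L_2(s) - 80·L_3(s).
Expanding and collecting terms gives P(s) = -s^3 - 3s - 4.
Evaluating at s = -2: P(-2) = 10.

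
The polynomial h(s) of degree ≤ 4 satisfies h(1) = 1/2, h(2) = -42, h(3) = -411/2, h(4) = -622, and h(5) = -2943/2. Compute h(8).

Write h(s) = as^4 + bs^3 + cs^2 + ds + e. Substituting each data point gives a linear system:
  a + b + c + d + e = 1/2
  16a + 8b + 4c + 2d + e = -42
  81a + 27b + 9c + 3d + e = -411/2
  256a + 64b + 16c + 4d + e = -622
  625a + 125b + 25c + 5d + e = -2943/2
Solving the system yields a = -2, b = -2, c = 3/2, d = -3, e = 6.
So h(s) = -2s⁴ - 2s³ + (3/2)s² - 3s + 6.
Then h(8) = -9138.

-9138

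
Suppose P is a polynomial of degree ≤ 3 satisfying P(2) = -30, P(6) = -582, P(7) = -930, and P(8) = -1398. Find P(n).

P(n) = -3n^3 + 3n^2 - 6n - 6

Write P(n) = an^3 + bn^2 + cn + d. Substituting each data point gives a linear system:
  8a + 4b + 2c + d = -30
  216a + 36b + 6c + d = -582
  343a + 49b + 7c + d = -930
  512a + 64b + 8c + d = -1398
Solving the system yields a = -3, b = 3, c = -6, d = -6.
So P(n) = -3n^3 + 3n^2 - 6n - 6.
Check: P(8) = -1398. ✓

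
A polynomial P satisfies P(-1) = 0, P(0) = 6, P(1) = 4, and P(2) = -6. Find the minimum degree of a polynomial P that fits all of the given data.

Forward differences of the values at x = -1, 0, 1, 2:
  P  : 0  6  4  -6
  Δ  : 6  -2  -10
  Δ^2: -8  -8
  Δ^3: 0
The second differences are constant (-8) and nonzero, while all higher differences vanish, so the minimal degree is 2.

2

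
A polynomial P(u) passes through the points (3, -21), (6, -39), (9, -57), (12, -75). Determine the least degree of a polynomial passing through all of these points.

1

Forward differences of the values at u = 3, 6, 9, 12:
  P  : -21  -39  -57  -75
  Δ  : -18  -18  -18
  Δ^2: 0  0
  Δ^3: 0
The first differences are constant (-18) and nonzero, while all higher differences vanish, so the minimal degree is 1.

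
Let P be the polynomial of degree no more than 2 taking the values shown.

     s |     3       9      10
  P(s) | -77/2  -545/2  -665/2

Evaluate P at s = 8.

-437/2

Using the Lagrange interpolation formula with nodes 3, 9, 10:
  L_0(s) = (s - 9)(s - 10) / 42
  L_1(s) = (s - 3)(s - 10) / -6
  L_2(s) = (s - 3)(s - 9) / 7
Then P(s) = -77/2·L_0(s) - 545/2·L_1(s) - 665/2·L_2(s).
Expanding and collecting terms gives P(s) = -3s^2 - 3s - 5/2.
Evaluating at s = 8: P(8) = -437/2.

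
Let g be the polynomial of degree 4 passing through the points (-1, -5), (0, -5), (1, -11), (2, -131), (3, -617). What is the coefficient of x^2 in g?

Write g(x) = ax^4 + bx^3 + cx^2 + dx + e. Substituting each data point gives a linear system:
  a - b + c - d + e = -5
  e = -5
  a + b + c + d + e = -11
  16a + 8b + 4c + 2d + e = -131
  81a + 27b + 9c + 3d + e = -617
Solving the system yields a = -6, b = -6, c = 3, d = 3, e = -5.
So g(x) = -6x^4 - 6x^3 + 3x^2 + 3x - 5.
The coefficient of x^2 is 3.

3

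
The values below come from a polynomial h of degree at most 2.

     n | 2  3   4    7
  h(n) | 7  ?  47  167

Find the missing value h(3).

23

The 3 known points determine the degree-2 polynomial uniquely.
Write h(n) = an^2 + bn + c. Substituting each data point gives a linear system:
  4a + 2b + c = 7
  16a + 4b + c = 47
  49a + 7b + c = 167
Solving the system yields a = 4, b = -4, c = -1.
So h(n) = 4n^2 - 4n - 1.
Then h(3) = 23.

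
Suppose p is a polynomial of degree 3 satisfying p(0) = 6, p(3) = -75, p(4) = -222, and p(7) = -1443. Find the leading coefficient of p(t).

-5

Write p(t) = at^3 + bt^2 + ct + d. Substituting each data point gives a linear system:
  d = 6
  27a + 9b + 3c + d = -75
  64a + 16b + 4c + d = -222
  343a + 49b + 7c + d = -1443
Solving the system yields a = -5, b = 5, c = 3, d = 6.
So p(t) = -5t³ + 5t² + 3t + 6.
The leading coefficient is -5.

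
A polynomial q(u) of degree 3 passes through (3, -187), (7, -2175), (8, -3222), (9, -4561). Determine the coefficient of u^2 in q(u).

Write q(u) = au^3 + bu^2 + cu + d. Substituting each data point gives a linear system:
  27a + 9b + 3c + d = -187
  343a + 49b + 7c + d = -2175
  512a + 64b + 8c + d = -3222
  729a + 81b + 9c + d = -4561
Solving the system yields a = -6, b = -2, c = -3, d = 2.
So q(u) = -6u^3 - 2u^2 - 3u + 2.
The coefficient of u^2 is -2.

-2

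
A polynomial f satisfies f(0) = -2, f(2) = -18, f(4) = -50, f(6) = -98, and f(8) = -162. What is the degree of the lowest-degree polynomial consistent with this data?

Forward differences of the values at x = 0, 2, 4, 6, 8:
  f  : -2  -18  -50  -98  -162
  Δ  : -16  -32  -48  -64
  Δ^2: -16  -16  -16
  Δ^3: 0  0
  Δ^4: 0
The second differences are constant (-16) and nonzero, while all higher differences vanish, so the minimal degree is 2.

2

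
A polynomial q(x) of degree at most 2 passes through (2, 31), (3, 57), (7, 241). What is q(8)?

Using the Lagrange interpolation formula with nodes 2, 3, 7:
  L_0(x) = (x - 3)(x - 7) / 5
  L_1(x) = (x - 2)(x - 7) / -4
  L_2(x) = (x - 2)(x - 3) / 20
Then q(x) = 31·L_0(x) + 57·L_1(x) + 241·L_2(x).
Expanding and collecting terms gives q(x) = 4x^2 + 6x + 3.
Evaluating at x = 8: q(8) = 307.

307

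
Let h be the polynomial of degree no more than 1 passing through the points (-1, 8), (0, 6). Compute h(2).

2

Using the Lagrange interpolation formula with nodes -1, 0:
  L_0(n) = n / -1
  L_1(n) = (n + 1) / 1
Then h(n) = 8·L_0(n) + 6·L_1(n).
Expanding and collecting terms gives h(n) = -2n + 6.
Evaluating at n = 2: h(2) = 2.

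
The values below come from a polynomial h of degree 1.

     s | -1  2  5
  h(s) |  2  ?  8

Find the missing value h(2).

The 2 known points determine the degree-1 polynomial uniquely.
Write h(s) = as + b. Substituting each data point gives a linear system:
  -a + b = 2
  5a + b = 8
Solving the system yields a = 1, b = 3.
So h(s) = s + 3.
Then h(2) = 5.

5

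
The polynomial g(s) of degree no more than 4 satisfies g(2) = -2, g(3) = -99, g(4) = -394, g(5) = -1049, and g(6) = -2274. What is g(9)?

-12189

Forward differences of the values at s = 2, 3, 4, 5, 6:
  g  : -2  -99  -394  -1049  -2274
  Δ  : -97  -295  -655  -1225
  Δ^2: -198  -360  -570
  Δ^3: -162  -210
  Δ^4: -48
The fourth differences are constant, confirming degree 4.
Interpolating (Newton forward form) and evaluating at s = 9 gives g(9) = -12189.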